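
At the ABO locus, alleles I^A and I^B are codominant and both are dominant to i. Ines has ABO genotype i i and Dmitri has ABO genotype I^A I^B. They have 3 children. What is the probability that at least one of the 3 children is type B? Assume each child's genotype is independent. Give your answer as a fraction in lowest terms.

7/8

ABO cross i i × I^A I^B → 1/2 A, 1/2 B.
So P(type B) = 1/2 per child.
P(none) = (1/2)^3 = 1/8; P(at least one) = 1 − 1/8 = 7/8.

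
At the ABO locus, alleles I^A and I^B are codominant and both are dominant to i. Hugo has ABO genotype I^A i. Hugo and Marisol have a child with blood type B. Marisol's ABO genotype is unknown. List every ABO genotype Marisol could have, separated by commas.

I^A I^B, I^B I^B, I^B i

For each candidate genotype of Marisol, check whether crossing it with I^A i can produce every observed child phenotype.
  I^A I^A → possible child types {A} ✗
  I^A I^B → possible child types {A, B, AB} ✓
  I^A i → possible child types {O, A} ✗
  I^B I^B → possible child types {B, AB} ✓
  I^B i → possible child types {O, A, B, AB} ✓
  i i → possible child types {O, A} ✗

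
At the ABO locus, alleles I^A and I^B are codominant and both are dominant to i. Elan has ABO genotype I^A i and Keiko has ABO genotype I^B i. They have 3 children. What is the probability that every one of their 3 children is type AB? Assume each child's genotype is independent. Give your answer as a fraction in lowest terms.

ABO cross I^A i × I^B i → 1/4 O, 1/4 A, 1/4 B, 1/4 AB.
So P(type AB) = 1/4 per child.
All 3 independent: (1/4)^3 = 1/64.

1/64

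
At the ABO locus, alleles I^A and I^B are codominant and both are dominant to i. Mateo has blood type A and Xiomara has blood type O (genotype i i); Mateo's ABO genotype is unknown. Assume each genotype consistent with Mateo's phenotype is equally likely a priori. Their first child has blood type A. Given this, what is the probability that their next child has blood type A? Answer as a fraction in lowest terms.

5/6

Possible genotypes: Mateo ∈ {I^A I^A, I^A i}; Xiomara ∈ {i i}.
Weight each parental genotype pair by prior × P(type-A child):
  I^A I^A × i i: posterior weight 2/3; P(next child type A) = 1.
  I^A i × i i: posterior weight 1/3; P(next child type A) = 1/2.
Weighted sum = 5/6.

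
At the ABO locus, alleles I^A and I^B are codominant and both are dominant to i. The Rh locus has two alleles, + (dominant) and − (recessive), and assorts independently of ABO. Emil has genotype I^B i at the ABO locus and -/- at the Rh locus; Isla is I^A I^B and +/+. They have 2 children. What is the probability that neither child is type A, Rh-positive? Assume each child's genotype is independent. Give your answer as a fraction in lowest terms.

9/16

ABO cross I^B i × I^A I^B → 1/4 A, 1/2 B, 1/4 AB.
Rh cross -/- × +/+ → 1 Rh+; so P(type A, Rh-positive) = 1/4 × 1 = 1/4 per child.
P(not type A, Rh-positive) = 3/4 for one child; (3/4)^2 = 9/16.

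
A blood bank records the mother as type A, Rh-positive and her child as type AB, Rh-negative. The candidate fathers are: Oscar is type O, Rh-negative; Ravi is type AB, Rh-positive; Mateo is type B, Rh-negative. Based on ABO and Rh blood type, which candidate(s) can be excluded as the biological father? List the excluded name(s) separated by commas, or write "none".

A candidate is excluded only if no genotype consistent with his phenotype could produce a type AB, Rh-negative child with a type A, Rh-positive mother.
Oscar (type O, Rh-): no genotype consistent with that phenotype can produce a type-AB Rh- child with a type-A mother.

Oscar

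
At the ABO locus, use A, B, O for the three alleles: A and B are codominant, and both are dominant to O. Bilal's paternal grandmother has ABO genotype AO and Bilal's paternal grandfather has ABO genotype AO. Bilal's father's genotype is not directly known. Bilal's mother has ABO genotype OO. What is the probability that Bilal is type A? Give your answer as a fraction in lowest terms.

Bilal's father's ABO genotype from AO × AO: 1/4 AA, 1/2 AO, 1/4 OO.
Crossing each possibility with the mother OO and summing P(type A): 1/4·1 + 1/2·1/2 + 1/4·0 = 1/2.

1/2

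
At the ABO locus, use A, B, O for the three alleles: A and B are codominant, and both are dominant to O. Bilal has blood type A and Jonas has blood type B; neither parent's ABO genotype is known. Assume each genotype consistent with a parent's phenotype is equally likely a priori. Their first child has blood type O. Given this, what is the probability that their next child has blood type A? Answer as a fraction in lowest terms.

Possible genotypes: Bilal ∈ {AA, AO}; Jonas ∈ {BB, BO}.
Weight each parental genotype pair by prior × P(type-O child):
  AO × BO: posterior weight 1; P(next child type A) = 1/4.
Weighted sum = 1/4.

1/4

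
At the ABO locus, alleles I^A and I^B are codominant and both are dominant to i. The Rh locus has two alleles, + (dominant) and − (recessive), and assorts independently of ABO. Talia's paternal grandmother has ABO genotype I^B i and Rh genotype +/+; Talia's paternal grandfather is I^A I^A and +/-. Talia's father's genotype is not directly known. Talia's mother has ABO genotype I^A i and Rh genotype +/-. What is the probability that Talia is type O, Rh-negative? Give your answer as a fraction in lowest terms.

Talia's father's ABO genotype from I^B i × I^A I^A: 1/2 I^A I^B, 1/2 I^A i.
Crossing each possibility with the mother I^A i and summing P(type O): 1/2·0 + 1/2·1/4 = 1/8.
Similarly for Rh via the father's Rh distribution: P(Rh-) = 1/8.
Independent loci: 1/8 × 1/8 = 1/64.

1/64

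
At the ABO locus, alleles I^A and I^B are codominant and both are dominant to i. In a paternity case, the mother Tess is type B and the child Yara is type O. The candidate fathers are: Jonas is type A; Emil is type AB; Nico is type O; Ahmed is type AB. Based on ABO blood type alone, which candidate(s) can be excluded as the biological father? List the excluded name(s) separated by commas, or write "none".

A candidate is excluded only if no genotype consistent with his phenotype could produce a type O child with a type B mother.
Emil (type AB): no genotype consistent with that phenotype can produce a type-O child with a type-B mother.
Ahmed (type AB): no genotype consistent with that phenotype can produce a type-O child with a type-B mother.

Emil, Ahmed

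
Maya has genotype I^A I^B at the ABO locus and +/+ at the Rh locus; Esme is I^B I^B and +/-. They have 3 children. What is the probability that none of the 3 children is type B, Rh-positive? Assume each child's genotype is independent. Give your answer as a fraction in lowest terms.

ABO cross I^A I^B × I^B I^B → 1/2 B, 1/2 AB.
Rh cross +/+ × +/- → 1 Rh+; so P(type B, Rh-positive) = 1/2 × 1 = 1/2 per child.
P(not type B, Rh-positive) = 1/2 for one child; (1/2)^3 = 1/8.

1/8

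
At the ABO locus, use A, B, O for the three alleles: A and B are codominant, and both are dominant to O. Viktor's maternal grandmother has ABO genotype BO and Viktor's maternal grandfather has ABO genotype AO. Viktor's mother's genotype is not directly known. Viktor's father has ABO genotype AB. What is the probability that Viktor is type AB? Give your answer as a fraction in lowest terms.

Viktor's mother's ABO genotype from BO × AO: 1/4 AB, 1/4 AO, 1/4 BO, 1/4 OO.
Crossing each possibility with the father AB and summing P(type AB): 1/4·1/2 + 1/4·1/4 + 1/4·1/4 + 1/4·0 = 1/4.

1/4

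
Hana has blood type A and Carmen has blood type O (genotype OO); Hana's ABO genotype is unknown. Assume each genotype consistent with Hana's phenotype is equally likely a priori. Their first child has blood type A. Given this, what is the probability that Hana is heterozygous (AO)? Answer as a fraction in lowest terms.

1/3

Possible genotypes: Hana ∈ {AA, AO}; Carmen ∈ {OO}.
Weight each parental genotype pair by prior × P(type-A child):
  AA × OO: posterior weight 2/3.
  AO × OO: posterior weight 1/3.
Sum the posterior weight over pairs where Hana is AO: 1/3.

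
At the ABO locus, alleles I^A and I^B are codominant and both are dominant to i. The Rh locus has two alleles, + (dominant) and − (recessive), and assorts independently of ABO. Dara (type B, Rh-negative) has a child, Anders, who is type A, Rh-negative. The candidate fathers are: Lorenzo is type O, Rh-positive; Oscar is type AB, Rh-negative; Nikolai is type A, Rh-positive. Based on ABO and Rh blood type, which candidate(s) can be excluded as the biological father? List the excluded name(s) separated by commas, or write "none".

Lorenzo

A candidate is excluded only if no genotype consistent with his phenotype could produce a type A, Rh-negative child with a type B, Rh-negative mother.
Lorenzo (type O, Rh+): no genotype consistent with that phenotype can produce a type-A Rh- child with a type-B mother.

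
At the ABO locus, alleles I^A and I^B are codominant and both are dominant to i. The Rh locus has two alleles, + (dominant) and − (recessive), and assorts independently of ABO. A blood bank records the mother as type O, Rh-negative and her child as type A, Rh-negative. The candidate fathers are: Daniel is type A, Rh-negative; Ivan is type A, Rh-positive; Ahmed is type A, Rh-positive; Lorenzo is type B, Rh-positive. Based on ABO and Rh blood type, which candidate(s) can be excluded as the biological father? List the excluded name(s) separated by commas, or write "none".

A candidate is excluded only if no genotype consistent with his phenotype could produce a type A, Rh-negative child with a type O, Rh-negative mother.
Lorenzo (type B, Rh+): no genotype consistent with that phenotype can produce a type-A Rh- child with a type-O mother.

Lorenzo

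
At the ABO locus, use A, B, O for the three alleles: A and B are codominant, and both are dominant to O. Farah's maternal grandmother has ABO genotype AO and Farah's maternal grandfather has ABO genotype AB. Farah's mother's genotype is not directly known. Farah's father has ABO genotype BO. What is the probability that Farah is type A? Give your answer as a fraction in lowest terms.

Farah's mother's ABO genotype from AO × AB: 1/4 AA, 1/4 AB, 1/4 AO, 1/4 BO.
Crossing each possibility with the father BO and summing P(type A): 1/4·1/2 + 1/4·1/4 + 1/4·1/4 + 1/4·0 = 1/4.

1/4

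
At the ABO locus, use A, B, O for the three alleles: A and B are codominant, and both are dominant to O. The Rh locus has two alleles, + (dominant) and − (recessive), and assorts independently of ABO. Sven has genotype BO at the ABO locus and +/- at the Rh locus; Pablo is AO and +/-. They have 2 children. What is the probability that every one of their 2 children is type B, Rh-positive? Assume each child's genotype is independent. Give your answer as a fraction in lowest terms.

9/256

ABO cross BO × AO → 1/4 O, 1/4 A, 1/4 B, 1/4 AB.
Rh cross +/- × +/- → 3/4 Rh+, 1/4 Rh-; so P(type B, Rh-positive) = 1/4 × 3/4 = 3/16 per child.
All 2 independent: (3/16)^2 = 9/256.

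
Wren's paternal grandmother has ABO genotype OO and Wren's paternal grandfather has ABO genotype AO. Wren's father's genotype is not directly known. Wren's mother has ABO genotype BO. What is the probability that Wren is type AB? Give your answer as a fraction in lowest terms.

Wren's father's ABO genotype from OO × AO: 1/2 AO, 1/2 OO.
Crossing each possibility with the mother BO and summing P(type AB): 1/2·1/4 + 1/2·0 = 1/8.

1/8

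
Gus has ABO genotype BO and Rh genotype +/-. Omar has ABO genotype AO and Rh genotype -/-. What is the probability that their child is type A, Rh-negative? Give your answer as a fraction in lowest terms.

1/8

ABO cross BO × AO → offspring phenotypes: 1/4 O, 1/4 A, 1/4 B, 1/4 AB.
Rh cross +/- × -/- → 1/2 Rh+, 1/2 Rh-.
Independent loci: P(type A, Rh-negative) = 1/4 × 1/2 = 1/8.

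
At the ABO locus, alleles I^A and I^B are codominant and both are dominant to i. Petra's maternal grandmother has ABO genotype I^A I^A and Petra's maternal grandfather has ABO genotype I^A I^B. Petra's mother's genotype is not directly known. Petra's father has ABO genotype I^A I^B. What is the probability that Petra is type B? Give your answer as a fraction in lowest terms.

1/8

Petra's mother's ABO genotype from I^A I^A × I^A I^B: 1/2 I^A I^A, 1/2 I^A I^B.
Crossing each possibility with the father I^A I^B and summing P(type B): 1/2·0 + 1/2·1/4 = 1/8.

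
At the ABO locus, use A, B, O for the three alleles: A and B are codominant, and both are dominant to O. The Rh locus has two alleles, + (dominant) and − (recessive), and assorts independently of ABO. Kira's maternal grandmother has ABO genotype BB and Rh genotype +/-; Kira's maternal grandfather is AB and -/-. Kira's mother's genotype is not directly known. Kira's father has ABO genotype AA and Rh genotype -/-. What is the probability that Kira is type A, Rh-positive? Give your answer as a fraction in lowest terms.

1/16

Kira's mother's ABO genotype from BB × AB: 1/2 AB, 1/2 BB.
Crossing each possibility with the father AA and summing P(type A): 1/2·1/2 + 1/2·0 = 1/4.
Similarly for Rh via the mother's Rh distribution: P(Rh+) = 1/4.
Independent loci: 1/4 × 1/4 = 1/16.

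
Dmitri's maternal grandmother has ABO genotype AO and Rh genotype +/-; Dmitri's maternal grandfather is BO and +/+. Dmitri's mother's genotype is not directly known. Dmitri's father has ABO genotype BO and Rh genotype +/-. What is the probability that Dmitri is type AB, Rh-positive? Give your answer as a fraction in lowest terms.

Dmitri's mother's ABO genotype from AO × BO: 1/4 AB, 1/4 AO, 1/4 BO, 1/4 OO.
Crossing each possibility with the father BO and summing P(type AB): 1/4·1/4 + 1/4·1/4 + 1/4·0 + 1/4·0 = 1/8.
Similarly for Rh via the mother's Rh distribution: P(Rh+) = 7/8.
Independent loci: 1/8 × 7/8 = 7/64.

7/64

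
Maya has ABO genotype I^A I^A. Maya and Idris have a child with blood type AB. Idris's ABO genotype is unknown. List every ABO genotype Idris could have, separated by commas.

For each candidate genotype of Idris, check whether crossing it with I^A I^A can produce every observed child phenotype.
  I^A I^A → possible child types {A} ✗
  I^A I^B → possible child types {A, AB} ✓
  I^A i → possible child types {A} ✗
  I^B I^B → possible child types {AB} ✓
  I^B i → possible child types {A, AB} ✓
  i i → possible child types {A} ✗

I^A I^B, I^B I^B, I^B i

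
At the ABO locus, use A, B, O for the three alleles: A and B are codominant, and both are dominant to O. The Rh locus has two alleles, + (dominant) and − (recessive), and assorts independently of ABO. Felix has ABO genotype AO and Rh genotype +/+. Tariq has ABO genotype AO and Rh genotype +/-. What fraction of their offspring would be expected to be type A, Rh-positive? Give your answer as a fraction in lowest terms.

ABO cross AO × AO → offspring phenotypes: 1/4 O, 3/4 A.
Rh cross +/+ × +/- → 1 Rh+.
Independent loci: P(type A, Rh-positive) = 3/4 × 1 = 3/4.

3/4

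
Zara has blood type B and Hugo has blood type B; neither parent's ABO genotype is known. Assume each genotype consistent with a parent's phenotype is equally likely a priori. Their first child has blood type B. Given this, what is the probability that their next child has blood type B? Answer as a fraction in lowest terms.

19/20

Possible genotypes: Zara ∈ {BB, BO}; Hugo ∈ {BB, BO}.
Weight each parental genotype pair by prior × P(type-B child):
  BB × BB: posterior weight 4/15; P(next child type B) = 1.
  BB × BO: posterior weight 4/15; P(next child type B) = 1.
  BO × BB: posterior weight 4/15; P(next child type B) = 1.
  BO × BO: posterior weight 1/5; P(next child type B) = 3/4.
Weighted sum = 19/20.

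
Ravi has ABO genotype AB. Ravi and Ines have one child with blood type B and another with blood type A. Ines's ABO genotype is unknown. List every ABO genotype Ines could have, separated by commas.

For each candidate genotype of Ines, check whether crossing it with AB can produce every observed child phenotype.
  AA → possible child types {A, AB} ✗
  AB → possible child types {A, B, AB} ✓
  AO → possible child types {A, B, AB} ✓
  BB → possible child types {B, AB} ✗
  BO → possible child types {A, B, AB} ✓
  OO → possible child types {A, B} ✓

AB, AO, BO, OO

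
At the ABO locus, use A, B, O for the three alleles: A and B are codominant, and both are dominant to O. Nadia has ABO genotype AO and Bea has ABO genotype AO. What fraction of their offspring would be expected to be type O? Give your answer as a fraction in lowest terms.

ABO cross AO × AO → offspring phenotypes: 1/4 O, 3/4 A.
So P(type O) = 1/4.

1/4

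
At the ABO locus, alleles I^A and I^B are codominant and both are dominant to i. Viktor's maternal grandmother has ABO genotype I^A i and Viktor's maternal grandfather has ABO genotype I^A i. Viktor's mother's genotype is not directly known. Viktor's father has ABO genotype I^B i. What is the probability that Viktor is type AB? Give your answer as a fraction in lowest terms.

1/4

Viktor's mother's ABO genotype from I^A i × I^A i: 1/4 I^A I^A, 1/2 I^A i, 1/4 i i.
Crossing each possibility with the father I^B i and summing P(type AB): 1/4·1/2 + 1/2·1/4 + 1/4·0 = 1/4.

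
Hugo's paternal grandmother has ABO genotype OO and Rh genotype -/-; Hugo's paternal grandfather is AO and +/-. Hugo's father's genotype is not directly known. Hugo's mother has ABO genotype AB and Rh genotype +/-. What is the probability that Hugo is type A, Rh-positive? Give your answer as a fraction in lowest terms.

5/16

Hugo's father's ABO genotype from OO × AO: 1/2 AO, 1/2 OO.
Crossing each possibility with the mother AB and summing P(type A): 1/2·1/2 + 1/2·1/2 = 1/2.
Similarly for Rh via the father's Rh distribution: P(Rh+) = 5/8.
Independent loci: 1/2 × 5/8 = 5/16.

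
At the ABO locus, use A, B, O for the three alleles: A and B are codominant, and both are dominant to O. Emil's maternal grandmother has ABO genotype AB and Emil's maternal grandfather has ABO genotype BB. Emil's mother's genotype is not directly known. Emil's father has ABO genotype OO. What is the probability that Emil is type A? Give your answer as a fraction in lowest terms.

Emil's mother's ABO genotype from AB × BB: 1/2 AB, 1/2 BB.
Crossing each possibility with the father OO and summing P(type A): 1/2·1/2 + 1/2·0 = 1/4.

1/4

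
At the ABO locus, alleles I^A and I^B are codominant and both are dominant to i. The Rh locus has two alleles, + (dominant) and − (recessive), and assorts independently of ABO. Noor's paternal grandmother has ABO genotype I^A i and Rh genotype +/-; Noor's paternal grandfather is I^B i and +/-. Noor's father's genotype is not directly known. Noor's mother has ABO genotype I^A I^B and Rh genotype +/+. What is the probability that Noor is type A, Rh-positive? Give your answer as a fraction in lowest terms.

Noor's father's ABO genotype from I^A i × I^B i: 1/4 I^A I^B, 1/4 I^A i, 1/4 I^B i, 1/4 i i.
Crossing each possibility with the mother I^A I^B and summing P(type A): 1/4·1/4 + 1/4·1/2 + 1/4·1/4 + 1/4·1/2 = 3/8.
Similarly for Rh via the father's Rh distribution: P(Rh+) = 1.
Independent loci: 3/8 × 1 = 3/8.

3/8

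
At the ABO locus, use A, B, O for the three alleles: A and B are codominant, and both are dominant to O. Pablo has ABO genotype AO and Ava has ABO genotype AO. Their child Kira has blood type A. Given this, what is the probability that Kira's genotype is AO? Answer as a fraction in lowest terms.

Cross AO × AO → 1/4 AA, 1/2 AO, 1/4 OO.
Type-A genotypes among offspring: AA (1/4), AO (1/2); total 3/4.
P(AO | type A) = (1/2) / (3/4) = 2/3.

2/3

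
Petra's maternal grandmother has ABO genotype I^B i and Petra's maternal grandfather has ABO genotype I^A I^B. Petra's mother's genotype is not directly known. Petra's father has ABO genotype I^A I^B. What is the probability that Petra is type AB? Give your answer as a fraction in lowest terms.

Petra's mother's ABO genotype from I^B i × I^A I^B: 1/4 I^A I^B, 1/4 I^A i, 1/4 I^B I^B, 1/4 I^B i.
Crossing each possibility with the father I^A I^B and summing P(type AB): 1/4·1/2 + 1/4·1/4 + 1/4·1/2 + 1/4·1/4 = 3/8.

3/8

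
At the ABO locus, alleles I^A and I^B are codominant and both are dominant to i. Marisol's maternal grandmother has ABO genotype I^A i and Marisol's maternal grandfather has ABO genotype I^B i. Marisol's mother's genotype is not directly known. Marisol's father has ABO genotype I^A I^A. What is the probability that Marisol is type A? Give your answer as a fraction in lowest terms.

3/4

Marisol's mother's ABO genotype from I^A i × I^B i: 1/4 I^A I^B, 1/4 I^A i, 1/4 I^B i, 1/4 i i.
Crossing each possibility with the father I^A I^A and summing P(type A): 1/4·1/2 + 1/4·1 + 1/4·1/2 + 1/4·1 = 3/4.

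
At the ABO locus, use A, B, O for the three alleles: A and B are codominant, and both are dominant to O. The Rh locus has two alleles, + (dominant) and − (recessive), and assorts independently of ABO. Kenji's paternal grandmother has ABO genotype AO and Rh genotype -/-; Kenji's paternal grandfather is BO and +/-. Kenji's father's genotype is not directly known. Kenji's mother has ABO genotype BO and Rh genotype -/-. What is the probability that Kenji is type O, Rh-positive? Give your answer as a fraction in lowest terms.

Kenji's father's ABO genotype from AO × BO: 1/4 AB, 1/4 AO, 1/4 BO, 1/4 OO.
Crossing each possibility with the mother BO and summing P(type O): 1/4·0 + 1/4·1/4 + 1/4·1/4 + 1/4·1/2 = 1/4.
Similarly for Rh via the father's Rh distribution: P(Rh+) = 1/4.
Independent loci: 1/4 × 1/4 = 1/16.

1/16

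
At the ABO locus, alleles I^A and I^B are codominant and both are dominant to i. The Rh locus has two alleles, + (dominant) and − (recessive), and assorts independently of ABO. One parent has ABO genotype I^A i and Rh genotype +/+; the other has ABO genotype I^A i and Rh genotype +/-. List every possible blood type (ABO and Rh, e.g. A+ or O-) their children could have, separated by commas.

O+, A+

Gametes from I^A i × I^A i give offspring ABO genotypes I^A I^A, I^A i, i i, i.e. phenotypes O, A.
Rh cross +/+ × +/- → phenotypes Rh+.
Combining independently: O+, A+.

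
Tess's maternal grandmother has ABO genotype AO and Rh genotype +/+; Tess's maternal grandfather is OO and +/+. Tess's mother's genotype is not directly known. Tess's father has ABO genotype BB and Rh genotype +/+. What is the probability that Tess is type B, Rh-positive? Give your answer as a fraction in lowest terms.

Tess's mother's ABO genotype from AO × OO: 1/2 AO, 1/2 OO.
Crossing each possibility with the father BB and summing P(type B): 1/2·1/2 + 1/2·1 = 3/4.
Similarly for Rh via the mother's Rh distribution: P(Rh+) = 1.
Independent loci: 3/4 × 1 = 3/4.

3/4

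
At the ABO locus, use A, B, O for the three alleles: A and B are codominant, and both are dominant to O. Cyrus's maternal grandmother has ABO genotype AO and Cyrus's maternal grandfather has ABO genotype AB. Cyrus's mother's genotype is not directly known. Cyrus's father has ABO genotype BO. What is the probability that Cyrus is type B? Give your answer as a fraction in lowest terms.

3/8

Cyrus's mother's ABO genotype from AO × AB: 1/4 AA, 1/4 AB, 1/4 AO, 1/4 BO.
Crossing each possibility with the father BO and summing P(type B): 1/4·0 + 1/4·1/2 + 1/4·1/4 + 1/4·3/4 = 3/8.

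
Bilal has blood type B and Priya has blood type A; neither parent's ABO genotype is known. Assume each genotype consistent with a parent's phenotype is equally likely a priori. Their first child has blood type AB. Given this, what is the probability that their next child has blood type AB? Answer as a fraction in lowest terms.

25/36

Possible genotypes: Bilal ∈ {BB, BO}; Priya ∈ {AA, AO}.
Weight each parental genotype pair by prior × P(type-AB child):
  BB × AA: posterior weight 4/9; P(next child type AB) = 1.
  BB × AO: posterior weight 2/9; P(next child type AB) = 1/2.
  BO × AA: posterior weight 2/9; P(next child type AB) = 1/2.
  BO × AO: posterior weight 1/9; P(next child type AB) = 1/4.
Weighted sum = 25/36.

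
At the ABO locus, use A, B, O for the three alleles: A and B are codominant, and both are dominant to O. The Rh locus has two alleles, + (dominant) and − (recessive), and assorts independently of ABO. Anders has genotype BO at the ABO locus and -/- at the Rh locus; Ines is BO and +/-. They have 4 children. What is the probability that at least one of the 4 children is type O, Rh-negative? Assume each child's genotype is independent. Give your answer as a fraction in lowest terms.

ABO cross BO × BO → 1/4 O, 3/4 B.
Rh cross -/- × +/- → 1/2 Rh+, 1/2 Rh-; so P(type O, Rh-negative) = 1/4 × 1/2 = 1/8 per child.
P(none) = (7/8)^4 = 2401/4096; P(at least one) = 1 − 2401/4096 = 1695/4096.

1695/4096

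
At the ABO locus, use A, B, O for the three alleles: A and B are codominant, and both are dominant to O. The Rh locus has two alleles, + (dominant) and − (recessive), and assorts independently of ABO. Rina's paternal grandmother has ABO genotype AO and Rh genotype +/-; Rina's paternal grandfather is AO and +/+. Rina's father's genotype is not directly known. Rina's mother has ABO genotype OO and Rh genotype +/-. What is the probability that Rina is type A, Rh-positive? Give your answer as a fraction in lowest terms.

7/16

Rina's father's ABO genotype from AO × AO: 1/4 AA, 1/2 AO, 1/4 OO.
Crossing each possibility with the mother OO and summing P(type A): 1/4·1 + 1/2·1/2 + 1/4·0 = 1/2.
Similarly for Rh via the father's Rh distribution: P(Rh+) = 7/8.
Independent loci: 1/2 × 7/8 = 7/16.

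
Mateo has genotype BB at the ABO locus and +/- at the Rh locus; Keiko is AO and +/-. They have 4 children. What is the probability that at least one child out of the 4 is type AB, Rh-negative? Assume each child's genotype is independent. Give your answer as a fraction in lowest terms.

ABO cross BB × AO → 1/2 B, 1/2 AB.
Rh cross +/- × +/- → 3/4 Rh+, 1/4 Rh-; so P(type AB, Rh-negative) = 1/2 × 1/4 = 1/8 per child.
P(none) = (7/8)^4 = 2401/4096; P(at least one) = 1 − 2401/4096 = 1695/4096.

1695/4096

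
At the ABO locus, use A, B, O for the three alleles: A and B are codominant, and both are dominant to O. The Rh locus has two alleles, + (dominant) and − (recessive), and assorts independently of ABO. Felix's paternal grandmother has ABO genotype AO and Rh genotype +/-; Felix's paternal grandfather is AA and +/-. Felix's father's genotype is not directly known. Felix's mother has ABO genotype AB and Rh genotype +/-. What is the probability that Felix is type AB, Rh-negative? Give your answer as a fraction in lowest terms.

Felix's father's ABO genotype from AO × AA: 1/2 AA, 1/2 AO.
Crossing each possibility with the mother AB and summing P(type AB): 1/2·1/2 + 1/2·1/4 = 3/8.
Similarly for Rh via the father's Rh distribution: P(Rh-) = 1/4.
Independent loci: 3/8 × 1/4 = 3/32.

3/32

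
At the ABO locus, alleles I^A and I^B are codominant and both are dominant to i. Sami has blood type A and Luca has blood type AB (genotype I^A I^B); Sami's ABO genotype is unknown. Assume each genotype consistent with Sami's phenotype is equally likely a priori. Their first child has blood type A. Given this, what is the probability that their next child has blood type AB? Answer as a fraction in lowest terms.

3/8

Possible genotypes: Sami ∈ {I^A I^A, I^A i}; Luca ∈ {I^A I^B}.
Weight each parental genotype pair by prior × P(type-A child):
  I^A I^A × I^A I^B: posterior weight 1/2; P(next child type AB) = 1/2.
  I^A i × I^A I^B: posterior weight 1/2; P(next child type AB) = 1/4.
Weighted sum = 3/8.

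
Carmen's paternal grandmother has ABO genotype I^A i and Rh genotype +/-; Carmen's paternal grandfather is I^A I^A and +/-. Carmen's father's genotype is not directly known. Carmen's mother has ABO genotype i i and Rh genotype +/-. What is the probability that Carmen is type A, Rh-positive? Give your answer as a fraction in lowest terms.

9/16

Carmen's father's ABO genotype from I^A i × I^A I^A: 1/2 I^A I^A, 1/2 I^A i.
Crossing each possibility with the mother i i and summing P(type A): 1/2·1 + 1/2·1/2 = 3/4.
Similarly for Rh via the father's Rh distribution: P(Rh+) = 3/4.
Independent loci: 3/4 × 3/4 = 9/16.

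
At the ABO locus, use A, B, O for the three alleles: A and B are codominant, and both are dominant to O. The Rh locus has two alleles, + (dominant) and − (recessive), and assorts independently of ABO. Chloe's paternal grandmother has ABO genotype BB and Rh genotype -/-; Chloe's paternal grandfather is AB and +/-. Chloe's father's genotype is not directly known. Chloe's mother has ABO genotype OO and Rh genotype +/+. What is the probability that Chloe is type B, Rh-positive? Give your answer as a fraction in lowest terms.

3/4

Chloe's father's ABO genotype from BB × AB: 1/2 AB, 1/2 BB.
Crossing each possibility with the mother OO and summing P(type B): 1/2·1/2 + 1/2·1 = 3/4.
Similarly for Rh via the father's Rh distribution: P(Rh+) = 1.
Independent loci: 3/4 × 1 = 3/4.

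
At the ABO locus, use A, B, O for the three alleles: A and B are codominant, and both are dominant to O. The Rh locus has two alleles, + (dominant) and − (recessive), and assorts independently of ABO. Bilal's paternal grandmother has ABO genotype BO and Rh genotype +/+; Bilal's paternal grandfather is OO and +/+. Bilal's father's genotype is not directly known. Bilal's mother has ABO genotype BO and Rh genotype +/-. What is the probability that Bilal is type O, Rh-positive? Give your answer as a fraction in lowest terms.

3/8

Bilal's father's ABO genotype from BO × OO: 1/2 BO, 1/2 OO.
Crossing each possibility with the mother BO and summing P(type O): 1/2·1/4 + 1/2·1/2 = 3/8.
Similarly for Rh via the father's Rh distribution: P(Rh+) = 1.
Independent loci: 3/8 × 1 = 3/8.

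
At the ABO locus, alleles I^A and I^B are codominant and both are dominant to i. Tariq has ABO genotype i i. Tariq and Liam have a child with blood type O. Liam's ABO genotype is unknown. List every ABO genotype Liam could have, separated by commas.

For each candidate genotype of Liam, check whether crossing it with i i can produce every observed child phenotype.
  I^A I^A → possible child types {A} ✗
  I^A I^B → possible child types {A, B} ✗
  I^A i → possible child types {O, A} ✓
  I^B I^B → possible child types {B} ✗
  I^B i → possible child types {O, B} ✓
  i i → possible child types {O} ✓

I^A i, I^B i, i i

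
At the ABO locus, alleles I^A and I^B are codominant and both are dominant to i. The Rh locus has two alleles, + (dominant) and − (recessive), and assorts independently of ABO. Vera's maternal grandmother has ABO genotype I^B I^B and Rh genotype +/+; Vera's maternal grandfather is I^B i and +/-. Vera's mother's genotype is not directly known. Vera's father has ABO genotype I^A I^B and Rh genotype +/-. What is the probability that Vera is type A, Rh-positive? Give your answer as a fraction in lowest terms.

7/64

Vera's mother's ABO genotype from I^B I^B × I^B i: 1/2 I^B I^B, 1/2 I^B i.
Crossing each possibility with the father I^A I^B and summing P(type A): 1/2·0 + 1/2·1/4 = 1/8.
Similarly for Rh via the mother's Rh distribution: P(Rh+) = 7/8.
Independent loci: 1/8 × 7/8 = 7/64.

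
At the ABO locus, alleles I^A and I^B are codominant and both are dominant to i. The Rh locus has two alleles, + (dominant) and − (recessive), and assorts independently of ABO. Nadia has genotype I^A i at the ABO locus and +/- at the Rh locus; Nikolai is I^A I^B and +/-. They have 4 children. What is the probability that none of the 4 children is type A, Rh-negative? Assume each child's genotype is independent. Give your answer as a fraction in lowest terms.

ABO cross I^A i × I^A I^B → 1/2 A, 1/4 B, 1/4 AB.
Rh cross +/- × +/- → 3/4 Rh+, 1/4 Rh-; so P(type A, Rh-negative) = 1/2 × 1/4 = 1/8 per child.
P(not type A, Rh-negative) = 7/8 for one child; (7/8)^4 = 2401/4096.

2401/4096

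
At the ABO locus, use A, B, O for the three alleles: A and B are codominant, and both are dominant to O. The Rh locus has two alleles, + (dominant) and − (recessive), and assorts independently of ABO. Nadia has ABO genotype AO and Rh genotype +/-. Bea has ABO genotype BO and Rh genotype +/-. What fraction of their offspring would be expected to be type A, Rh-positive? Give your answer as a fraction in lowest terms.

ABO cross AO × BO → offspring phenotypes: 1/4 O, 1/4 A, 1/4 B, 1/4 AB.
Rh cross +/- × +/- → 3/4 Rh+, 1/4 Rh-.
Independent loci: P(type A, Rh-positive) = 1/4 × 3/4 = 3/16.

3/16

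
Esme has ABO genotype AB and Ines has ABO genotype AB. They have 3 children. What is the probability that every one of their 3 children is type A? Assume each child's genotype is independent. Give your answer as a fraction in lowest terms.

1/64

ABO cross AB × AB → 1/4 A, 1/4 B, 1/2 AB.
So P(type A) = 1/4 per child.
All 3 independent: (1/4)^3 = 1/64.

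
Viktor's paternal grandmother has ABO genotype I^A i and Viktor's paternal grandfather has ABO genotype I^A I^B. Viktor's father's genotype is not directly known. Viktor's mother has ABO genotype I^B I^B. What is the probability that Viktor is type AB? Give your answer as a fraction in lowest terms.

1/2

Viktor's father's ABO genotype from I^A i × I^A I^B: 1/4 I^A I^A, 1/4 I^A I^B, 1/4 I^A i, 1/4 I^B i.
Crossing each possibility with the mother I^B I^B and summing P(type AB): 1/4·1 + 1/4·1/2 + 1/4·1/2 + 1/4·0 = 1/2.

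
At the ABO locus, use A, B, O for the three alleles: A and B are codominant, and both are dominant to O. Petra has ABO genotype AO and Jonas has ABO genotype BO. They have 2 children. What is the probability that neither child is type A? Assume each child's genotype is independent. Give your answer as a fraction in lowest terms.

9/16

ABO cross AO × BO → 1/4 O, 1/4 A, 1/4 B, 1/4 AB.
So P(type A) = 1/4 per child.
P(not type A) = 3/4 for one child; (3/4)^2 = 9/16.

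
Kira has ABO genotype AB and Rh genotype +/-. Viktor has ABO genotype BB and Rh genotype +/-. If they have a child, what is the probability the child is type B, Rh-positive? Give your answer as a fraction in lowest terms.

ABO cross AB × BB → offspring phenotypes: 1/2 B, 1/2 AB.
Rh cross +/- × +/- → 3/4 Rh+, 1/4 Rh-.
Independent loci: P(type B, Rh-positive) = 1/2 × 3/4 = 3/8.

3/8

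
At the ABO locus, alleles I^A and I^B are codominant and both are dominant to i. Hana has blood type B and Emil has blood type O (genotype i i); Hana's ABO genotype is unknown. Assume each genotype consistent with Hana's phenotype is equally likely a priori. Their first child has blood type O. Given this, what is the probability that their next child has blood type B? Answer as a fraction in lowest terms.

Possible genotypes: Hana ∈ {I^B I^B, I^B i}; Emil ∈ {i i}.
Weight each parental genotype pair by prior × P(type-O child):
  I^B i × i i: posterior weight 1; P(next child type B) = 1/2.
Weighted sum = 1/2.

1/2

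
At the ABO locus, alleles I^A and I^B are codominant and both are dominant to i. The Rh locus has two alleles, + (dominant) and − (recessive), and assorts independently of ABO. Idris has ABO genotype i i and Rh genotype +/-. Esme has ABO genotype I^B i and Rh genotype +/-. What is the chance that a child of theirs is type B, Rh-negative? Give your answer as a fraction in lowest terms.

1/8

ABO cross i i × I^B i → offspring phenotypes: 1/2 O, 1/2 B.
Rh cross +/- × +/- → 3/4 Rh+, 1/4 Rh-.
Independent loci: P(type B, Rh-negative) = 1/2 × 1/4 = 1/8.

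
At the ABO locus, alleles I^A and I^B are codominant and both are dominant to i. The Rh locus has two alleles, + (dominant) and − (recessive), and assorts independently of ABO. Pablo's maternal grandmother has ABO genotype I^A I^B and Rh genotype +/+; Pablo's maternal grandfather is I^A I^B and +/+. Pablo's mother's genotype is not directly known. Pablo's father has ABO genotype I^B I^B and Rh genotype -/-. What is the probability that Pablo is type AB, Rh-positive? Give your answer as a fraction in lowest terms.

1/2

Pablo's mother's ABO genotype from I^A I^B × I^A I^B: 1/4 I^A I^A, 1/2 I^A I^B, 1/4 I^B I^B.
Crossing each possibility with the father I^B I^B and summing P(type AB): 1/4·1 + 1/2·1/2 + 1/4·0 = 1/2.
Similarly for Rh via the mother's Rh distribution: P(Rh+) = 1.
Independent loci: 1/2 × 1 = 1/2.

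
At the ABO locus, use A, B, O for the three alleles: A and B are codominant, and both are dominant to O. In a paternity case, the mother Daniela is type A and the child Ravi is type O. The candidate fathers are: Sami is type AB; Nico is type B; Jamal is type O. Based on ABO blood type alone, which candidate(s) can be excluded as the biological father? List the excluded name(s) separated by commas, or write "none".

Sami

A candidate is excluded only if no genotype consistent with his phenotype could produce a type O child with a type A mother.
Sami (type AB): no genotype consistent with that phenotype can produce a type-O child with a type-A mother.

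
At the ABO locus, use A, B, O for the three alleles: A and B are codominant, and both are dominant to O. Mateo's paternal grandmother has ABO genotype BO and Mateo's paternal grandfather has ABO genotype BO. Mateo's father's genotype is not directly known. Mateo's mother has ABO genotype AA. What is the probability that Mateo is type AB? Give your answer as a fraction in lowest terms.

Mateo's father's ABO genotype from BO × BO: 1/4 BB, 1/2 BO, 1/4 OO.
Crossing each possibility with the mother AA and summing P(type AB): 1/4·1 + 1/2·1/2 + 1/4·0 = 1/2.

1/2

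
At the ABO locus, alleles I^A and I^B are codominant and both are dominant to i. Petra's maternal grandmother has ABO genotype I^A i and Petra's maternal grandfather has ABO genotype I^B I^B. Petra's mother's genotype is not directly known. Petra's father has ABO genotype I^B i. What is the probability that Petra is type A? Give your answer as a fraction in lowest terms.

Petra's mother's ABO genotype from I^A i × I^B I^B: 1/2 I^A I^B, 1/2 I^B i.
Crossing each possibility with the father I^B i and summing P(type A): 1/2·1/4 + 1/2·0 = 1/8.

1/8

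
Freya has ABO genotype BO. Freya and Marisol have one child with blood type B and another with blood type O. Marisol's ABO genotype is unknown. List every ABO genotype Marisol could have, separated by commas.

AO, BO, OO

For each candidate genotype of Marisol, check whether crossing it with BO can produce every observed child phenotype.
  AA → possible child types {A, AB} ✗
  AB → possible child types {A, B, AB} ✗
  AO → possible child types {O, A, B, AB} ✓
  BB → possible child types {B} ✗
  BO → possible child types {O, B} ✓
  OO → possible child types {O, B} ✓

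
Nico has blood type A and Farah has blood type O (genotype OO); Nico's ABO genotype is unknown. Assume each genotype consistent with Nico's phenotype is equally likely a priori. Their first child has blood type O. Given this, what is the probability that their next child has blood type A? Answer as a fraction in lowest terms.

1/2

Possible genotypes: Nico ∈ {AA, AO}; Farah ∈ {OO}.
Weight each parental genotype pair by prior × P(type-O child):
  AO × OO: posterior weight 1; P(next child type A) = 1/2.
Weighted sum = 1/2.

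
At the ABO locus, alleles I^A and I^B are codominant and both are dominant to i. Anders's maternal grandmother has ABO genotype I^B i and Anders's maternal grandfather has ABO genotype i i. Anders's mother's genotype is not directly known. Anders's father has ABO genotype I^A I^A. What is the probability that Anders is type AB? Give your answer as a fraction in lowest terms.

Anders's mother's ABO genotype from I^B i × i i: 1/2 I^B i, 1/2 i i.
Crossing each possibility with the father I^A I^A and summing P(type AB): 1/2·1/2 + 1/2·0 = 1/4.

1/4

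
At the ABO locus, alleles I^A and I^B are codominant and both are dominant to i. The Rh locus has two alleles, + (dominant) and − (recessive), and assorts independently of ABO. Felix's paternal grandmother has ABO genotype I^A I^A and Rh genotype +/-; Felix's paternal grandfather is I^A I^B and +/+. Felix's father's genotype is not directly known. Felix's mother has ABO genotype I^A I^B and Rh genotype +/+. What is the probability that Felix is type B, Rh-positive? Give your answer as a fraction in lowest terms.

Felix's father's ABO genotype from I^A I^A × I^A I^B: 1/2 I^A I^A, 1/2 I^A I^B.
Crossing each possibility with the mother I^A I^B and summing P(type B): 1/2·0 + 1/2·1/4 = 1/8.
Similarly for Rh via the father's Rh distribution: P(Rh+) = 1.
Independent loci: 1/8 × 1 = 1/8.

1/8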